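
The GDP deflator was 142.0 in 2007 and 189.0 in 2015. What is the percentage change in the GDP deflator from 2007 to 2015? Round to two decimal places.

Change = (189.0 − 142.0) / 142.0 × 100
       = 47.0 / 142.0 × 100 = 33.0986%

33.10%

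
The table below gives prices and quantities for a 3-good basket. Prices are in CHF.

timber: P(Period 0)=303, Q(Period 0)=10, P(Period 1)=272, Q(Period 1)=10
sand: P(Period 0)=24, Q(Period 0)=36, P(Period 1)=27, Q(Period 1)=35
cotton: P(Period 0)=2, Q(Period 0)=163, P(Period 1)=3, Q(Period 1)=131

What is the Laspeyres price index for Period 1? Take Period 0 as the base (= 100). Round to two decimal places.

Laspeyres price index uses base-period quantities as weights.
ΣP(Period 1)·Q(Period 0) = 272×10 + 27×36 + 3×163 = 2720 + 972 + 489 = 4181
ΣP(Period 0)·Q(Period 0) = 303×10 + 24×36 + 2×163 = 3030 + 864 + 326 = 4220
Index = 4181 / 4220 × 100 = 99.0758

99.08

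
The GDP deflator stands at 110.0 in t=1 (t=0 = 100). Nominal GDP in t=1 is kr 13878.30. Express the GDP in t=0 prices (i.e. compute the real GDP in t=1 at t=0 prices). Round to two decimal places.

Real = Nominal ÷ (Index/100) = 13878.30 ÷ (110.0/100)
     = 13878.30 ÷ 1.100 = 12616.6364

12616.64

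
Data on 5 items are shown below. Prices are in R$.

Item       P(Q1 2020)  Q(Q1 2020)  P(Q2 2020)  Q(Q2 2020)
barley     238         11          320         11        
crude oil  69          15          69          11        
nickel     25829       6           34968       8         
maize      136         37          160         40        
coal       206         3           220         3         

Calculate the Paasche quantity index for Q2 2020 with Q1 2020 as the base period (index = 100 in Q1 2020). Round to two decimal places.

131.75

Paasche quantity index uses current-period prices as weights.
ΣP(Q2 2020)·Q(Q2 2020) = 320×11 + 69×11 + 34968×8 + 160×40 + 220×3 = 3520 + 759 + 279744 + 6400 + 660 = 291083
ΣP(Q2 2020)·Q(Q1 2020) = 320×11 + 69×15 + 34968×6 + 160×37 + 220×3 = 3520 + 1035 + 209808 + 5920 + 660 = 220943
Index = 291083 / 220943 × 100 = 131.7457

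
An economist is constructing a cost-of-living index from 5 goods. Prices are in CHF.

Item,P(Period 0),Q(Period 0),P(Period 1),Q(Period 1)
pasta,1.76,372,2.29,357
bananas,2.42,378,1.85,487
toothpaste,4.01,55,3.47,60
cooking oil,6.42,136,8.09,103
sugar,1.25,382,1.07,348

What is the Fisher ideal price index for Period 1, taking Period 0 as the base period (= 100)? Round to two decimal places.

101.56

Laspeyres component (base-period weights):
ΣP(Period 1)Q(Period 0) = 2.29×372 + 1.85×378 + 3.47×55 + 8.09×136 + 1.07×382 = 851.88 + 699.3 + 190.85 + 1100.24 + 408.74 = 3251.01
ΣP(Period 0)Q(Period 0) = 1.76×372 + 2.42×378 + 4.01×55 + 6.42×136 + 1.25×382 = 654.72 + 914.76 + 220.55 + 873.12 + 477.5 = 3140.65
L = 3251.01 / 3140.65 × 100 = 103.5139
Paasche component (current-period weights):
ΣP(Period 1)Q(Period 1) = 2.29×357 + 1.85×487 + 3.47×60 + 8.09×103 + 1.07×348 = 817.53 + 900.95 + 208.2 + 833.27 + 372.36 = 3132.31
ΣP(Period 0)Q(Period 1) = 1.76×357 + 2.42×487 + 4.01×60 + 6.42×103 + 1.25×348 = 628.32 + 1178.54 + 240.6 + 661.26 + 435 = 3143.72
P = 3132.31 / 3143.72 × 100 = 99.6371
Fisher = √(L × P) = √(103.5139 × 99.6371) = 101.5570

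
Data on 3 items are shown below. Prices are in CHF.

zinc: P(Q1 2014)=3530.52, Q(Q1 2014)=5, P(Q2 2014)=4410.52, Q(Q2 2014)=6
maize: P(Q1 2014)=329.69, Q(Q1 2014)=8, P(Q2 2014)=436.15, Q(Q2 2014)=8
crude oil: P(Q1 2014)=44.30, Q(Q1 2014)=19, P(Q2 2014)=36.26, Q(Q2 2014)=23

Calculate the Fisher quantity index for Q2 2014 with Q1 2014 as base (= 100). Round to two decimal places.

Laspeyres component (base-period weights):
ΣP(Q1 2014)Q(Q2 2014) = 3530.52×6 + 329.69×8 + 44.30×23 = 21183.12 + 2637.52 + 1018.9 = 24839.54
ΣP(Q1 2014)Q(Q1 2014) = 3530.52×5 + 329.69×8 + 44.30×19 = 17652.6 + 2637.52 + 841.7 = 21131.82
L = 24839.54 / 21131.82 × 100 = 117.5457
Paasche component (current-period weights):
ΣP(Q2 2014)Q(Q2 2014) = 4410.52×6 + 436.15×8 + 36.26×23 = 26463.12 + 3489.2 + 833.98 = 30786.3
ΣP(Q2 2014)Q(Q1 2014) = 4410.52×5 + 436.15×8 + 36.26×19 = 22052.6 + 3489.2 + 688.94 = 26230.74
P = 30786.3 / 26230.74 × 100 = 117.3673
Fisher = √(L × P) = √(117.5457 × 117.3673) = 117.4564

117.46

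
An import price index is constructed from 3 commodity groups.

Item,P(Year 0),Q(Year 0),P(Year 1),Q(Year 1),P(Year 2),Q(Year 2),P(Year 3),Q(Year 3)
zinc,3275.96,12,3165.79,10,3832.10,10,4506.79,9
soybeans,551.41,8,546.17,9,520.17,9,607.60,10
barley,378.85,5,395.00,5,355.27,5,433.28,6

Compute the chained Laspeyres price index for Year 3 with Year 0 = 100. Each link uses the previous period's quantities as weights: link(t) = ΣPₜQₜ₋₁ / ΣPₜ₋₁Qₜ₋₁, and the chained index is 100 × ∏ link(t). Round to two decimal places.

132.87

Link Year 0→Year 1:
ΣP(Year 1)Q(Year 0) = 3165.79×12 + 546.17×8 + 395.00×5 = 37989.48 + 4369.36 + 1975 = 44333.84
ΣP(Year 0)Q(Year 0) = 3275.96×12 + 551.41×8 + 378.85×5 = 39311.52 + 4411.28 + 1894.25 = 45617.05
link = 44333.84/45617.05 = 0.971870
Link Year 1→Year 2:
ΣP(Year 2)Q(Year 1) = 3832.10×10 + 520.17×9 + 355.27×5 = 38321 + 4681.53 + 1776.35 = 44778.88
ΣP(Year 1)Q(Year 1) = 3165.79×10 + 546.17×9 + 395.00×5 = 31657.9 + 4915.53 + 1975 = 38548.43
link = 44778.88/38548.43 = 1.161627
Link Year 2→Year 3:
ΣP(Year 3)Q(Year 2) = 4506.79×10 + 607.60×9 + 433.28×5 = 45067.9 + 5468.4 + 2166.4 = 52702.7
ΣP(Year 2)Q(Year 2) = 3832.10×10 + 520.17×9 + 355.27×5 = 38321 + 4681.53 + 1776.35 = 44778.88
link = 52702.7/44778.88 = 1.176954
Chained index = 100 × 0.971870 × 1.161627 × 1.176954 = 132.8723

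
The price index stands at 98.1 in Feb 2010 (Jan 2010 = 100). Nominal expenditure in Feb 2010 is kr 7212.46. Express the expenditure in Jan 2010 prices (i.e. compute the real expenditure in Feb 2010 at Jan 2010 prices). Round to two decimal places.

Real = Nominal ÷ (Index/100) = 7212.46 ÷ (98.1/100)
     = 7212.46 ÷ 0.981 = 7352.1509

7352.15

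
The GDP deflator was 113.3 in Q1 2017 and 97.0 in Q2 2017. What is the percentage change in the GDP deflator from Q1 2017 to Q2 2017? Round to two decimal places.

-14.39%

Change = (97.0 − 113.3) / 113.3 × 100
       = -16.3 / 113.3 × 100 = -14.3866%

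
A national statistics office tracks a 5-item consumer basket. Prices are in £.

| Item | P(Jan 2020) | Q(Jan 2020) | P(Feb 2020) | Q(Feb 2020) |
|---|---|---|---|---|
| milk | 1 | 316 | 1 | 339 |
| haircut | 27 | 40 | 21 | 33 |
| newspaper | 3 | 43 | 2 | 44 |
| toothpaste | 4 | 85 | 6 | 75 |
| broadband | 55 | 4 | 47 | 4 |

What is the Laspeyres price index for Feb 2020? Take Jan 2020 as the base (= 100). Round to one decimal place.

93.0

Laspeyres price index uses base-period quantities as weights.
ΣP(Feb 2020)·Q(Jan 2020) = 1×316 + 21×40 + 2×43 + 6×85 + 47×4 = 316 + 840 + 86 + 510 + 188 = 1940
ΣP(Jan 2020)·Q(Jan 2020) = 1×316 + 27×40 + 3×43 + 4×85 + 55×4 = 316 + 1080 + 129 + 340 + 220 = 2085
Index = 1940 / 2085 × 100 = 93.0456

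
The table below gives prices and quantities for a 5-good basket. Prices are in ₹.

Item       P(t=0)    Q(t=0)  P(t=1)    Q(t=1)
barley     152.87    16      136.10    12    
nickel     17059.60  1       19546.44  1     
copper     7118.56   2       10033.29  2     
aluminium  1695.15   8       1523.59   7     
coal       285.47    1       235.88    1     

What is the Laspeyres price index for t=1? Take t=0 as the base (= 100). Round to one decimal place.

Laspeyres price index uses base-period quantities as weights.
ΣP(t=1)·Q(t=0) = 136.10×16 + 19546.44×1 + 10033.29×2 + 1523.59×8 + 235.88×1 = 2177.6 + 19546.44 + 20066.58 + 12188.72 + 235.88 = 54215.22
ΣP(t=0)·Q(t=0) = 152.87×16 + 17059.60×1 + 7118.56×2 + 1695.15×8 + 285.47×1 = 2445.92 + 17059.6 + 14237.12 + 13561.2 + 285.47 = 47589.31
Index = 54215.22 / 47589.31 × 100 = 113.9231

113.9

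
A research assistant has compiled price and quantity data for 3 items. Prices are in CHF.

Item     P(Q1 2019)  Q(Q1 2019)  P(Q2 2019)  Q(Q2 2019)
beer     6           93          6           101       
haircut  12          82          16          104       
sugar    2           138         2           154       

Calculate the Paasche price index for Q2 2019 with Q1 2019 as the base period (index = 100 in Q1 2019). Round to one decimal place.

119.2

Paasche price index uses current-period quantities as weights.
ΣP(Q2 2019)·Q(Q2 2019) = 6×101 + 16×104 + 2×154 = 606 + 1664 + 308 = 2578
ΣP(Q1 2019)·Q(Q2 2019) = 6×101 + 12×104 + 2×154 = 606 + 1248 + 308 = 2162
Index = 2578 / 2162 × 100 = 119.2414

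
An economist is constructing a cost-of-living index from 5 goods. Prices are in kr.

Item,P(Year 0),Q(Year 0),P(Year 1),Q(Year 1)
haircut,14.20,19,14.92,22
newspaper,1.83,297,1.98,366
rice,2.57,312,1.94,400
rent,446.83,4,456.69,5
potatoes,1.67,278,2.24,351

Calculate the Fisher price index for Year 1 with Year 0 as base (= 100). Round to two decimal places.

101.48

Laspeyres component (base-period weights):
ΣP(Year 1)Q(Year 0) = 14.92×19 + 1.98×297 + 1.94×312 + 456.69×4 + 2.24×278 = 283.48 + 588.06 + 605.28 + 1826.76 + 622.72 = 3926.3
ΣP(Year 0)Q(Year 0) = 14.20×19 + 1.83×297 + 2.57×312 + 446.83×4 + 1.67×278 = 269.8 + 543.51 + 801.84 + 1787.32 + 464.26 = 3866.73
L = 3926.3 / 3866.73 × 100 = 101.5406
Paasche component (current-period weights):
ΣP(Year 1)Q(Year 1) = 14.92×22 + 1.98×366 + 1.94×400 + 456.69×5 + 2.24×351 = 328.24 + 724.68 + 776 + 2283.45 + 786.24 = 4898.61
ΣP(Year 0)Q(Year 1) = 14.20×22 + 1.83×366 + 2.57×400 + 446.83×5 + 1.67×351 = 312.4 + 669.78 + 1028 + 2234.15 + 586.17 = 4830.5
P = 4898.61 / 4830.5 × 100 = 101.4100
Fisher = √(L × P) = √(101.5406 × 101.4100) = 101.4753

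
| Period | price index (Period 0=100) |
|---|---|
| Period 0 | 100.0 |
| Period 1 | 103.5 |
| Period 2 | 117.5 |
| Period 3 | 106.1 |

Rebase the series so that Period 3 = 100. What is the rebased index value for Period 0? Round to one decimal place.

Rebased(Period 0) = 100.0 / 106.1 × 100 = 94.2507

94.3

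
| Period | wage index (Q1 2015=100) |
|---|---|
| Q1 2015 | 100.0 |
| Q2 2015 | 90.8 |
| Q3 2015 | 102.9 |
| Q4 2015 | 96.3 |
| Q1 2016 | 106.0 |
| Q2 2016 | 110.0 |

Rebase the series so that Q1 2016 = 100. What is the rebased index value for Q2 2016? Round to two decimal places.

103.77

Rebased(Q2 2016) = 110.0 / 106.0 × 100 = 103.7736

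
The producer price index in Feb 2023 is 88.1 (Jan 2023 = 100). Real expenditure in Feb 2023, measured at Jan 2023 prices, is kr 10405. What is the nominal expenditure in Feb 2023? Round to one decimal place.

Nominal = Real × (Index/100) = 10405 × (88.1/100)
        = 10405 × 0.881 = 9166.8050

9166.8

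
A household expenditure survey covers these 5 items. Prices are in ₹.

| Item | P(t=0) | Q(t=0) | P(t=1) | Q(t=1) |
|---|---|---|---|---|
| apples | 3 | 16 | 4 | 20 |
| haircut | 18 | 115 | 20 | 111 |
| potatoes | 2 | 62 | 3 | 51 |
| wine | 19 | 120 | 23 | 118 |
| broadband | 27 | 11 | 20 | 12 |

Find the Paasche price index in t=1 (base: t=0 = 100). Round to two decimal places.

Paasche price index uses current-period quantities as weights.
ΣP(t=1)·Q(t=1) = 4×20 + 20×111 + 3×51 + 23×118 + 20×12 = 80 + 2220 + 153 + 2714 + 240 = 5407
ΣP(t=0)·Q(t=1) = 3×20 + 18×111 + 2×51 + 19×118 + 27×12 = 60 + 1998 + 102 + 2242 + 324 = 4726
Index = 5407 / 4726 × 100 = 114.4096

114.41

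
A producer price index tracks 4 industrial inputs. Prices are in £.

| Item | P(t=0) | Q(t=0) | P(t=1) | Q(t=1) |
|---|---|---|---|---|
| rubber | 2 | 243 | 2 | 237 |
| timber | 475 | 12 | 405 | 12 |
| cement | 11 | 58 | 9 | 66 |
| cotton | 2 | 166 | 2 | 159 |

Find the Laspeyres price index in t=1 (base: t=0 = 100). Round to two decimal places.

Laspeyres price index uses base-period quantities as weights.
ΣP(t=1)·Q(t=0) = 2×243 + 405×12 + 9×58 + 2×166 = 486 + 4860 + 522 + 332 = 6200
ΣP(t=0)·Q(t=0) = 2×243 + 475×12 + 11×58 + 2×166 = 486 + 5700 + 638 + 332 = 7156
Index = 6200 / 7156 × 100 = 86.6406

86.64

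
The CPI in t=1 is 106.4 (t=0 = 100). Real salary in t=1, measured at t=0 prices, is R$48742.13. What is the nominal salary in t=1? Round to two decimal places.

51861.63

Nominal = Real × (Index/100) = 48742.13 × (106.4/100)
        = 48742.13 × 1.064 = 51861.6263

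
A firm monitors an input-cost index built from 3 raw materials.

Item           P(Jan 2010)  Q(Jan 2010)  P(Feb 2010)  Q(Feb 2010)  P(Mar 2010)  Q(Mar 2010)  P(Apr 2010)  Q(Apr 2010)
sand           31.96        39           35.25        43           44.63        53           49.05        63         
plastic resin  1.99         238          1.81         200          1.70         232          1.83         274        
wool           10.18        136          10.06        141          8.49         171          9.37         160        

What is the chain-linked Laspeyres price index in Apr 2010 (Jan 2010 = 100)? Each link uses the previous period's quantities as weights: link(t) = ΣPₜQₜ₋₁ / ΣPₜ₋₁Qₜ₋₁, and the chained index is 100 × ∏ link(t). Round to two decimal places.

117.75

Link Jan 2010→Feb 2010:
ΣP(Feb 2010)Q(Jan 2010) = 35.25×39 + 1.81×238 + 10.06×136 = 1374.75 + 430.78 + 1368.16 = 3173.69
ΣP(Jan 2010)Q(Jan 2010) = 31.96×39 + 1.99×238 + 10.18×136 = 1246.44 + 473.62 + 1384.48 = 3104.54
link = 3173.69/3104.54 = 1.022274
Link Feb 2010→Mar 2010:
ΣP(Mar 2010)Q(Feb 2010) = 44.63×43 + 1.70×200 + 8.49×141 = 1919.09 + 340 + 1197.09 = 3456.18
ΣP(Feb 2010)Q(Feb 2010) = 35.25×43 + 1.81×200 + 10.06×141 = 1515.75 + 362 + 1418.46 = 3296.21
link = 3456.18/3296.21 = 1.048531
Link Mar 2010→Apr 2010:
ΣP(Apr 2010)Q(Mar 2010) = 49.05×53 + 1.83×232 + 9.37×171 = 2599.65 + 424.56 + 1602.27 = 4626.48
ΣP(Mar 2010)Q(Mar 2010) = 44.63×53 + 1.70×232 + 8.49×171 = 2365.39 + 394.4 + 1451.79 = 4211.58
link = 4626.48/4211.58 = 1.098514
Chained index = 100 × 1.022274 × 1.048531 × 1.098514 = 117.7482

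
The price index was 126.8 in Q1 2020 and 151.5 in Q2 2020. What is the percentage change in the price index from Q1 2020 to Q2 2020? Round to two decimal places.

Change = (151.5 − 126.8) / 126.8 × 100
       = 24.7 / 126.8 × 100 = 19.4795%

19.48%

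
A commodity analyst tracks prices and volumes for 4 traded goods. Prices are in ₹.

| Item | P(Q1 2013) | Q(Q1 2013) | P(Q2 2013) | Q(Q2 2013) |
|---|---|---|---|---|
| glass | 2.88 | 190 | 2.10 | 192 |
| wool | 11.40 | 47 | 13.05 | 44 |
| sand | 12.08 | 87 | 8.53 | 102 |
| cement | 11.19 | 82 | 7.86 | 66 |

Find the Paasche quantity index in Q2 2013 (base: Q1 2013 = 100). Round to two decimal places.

98.63

Paasche quantity index uses current-period prices as weights.
ΣP(Q2 2013)·Q(Q2 2013) = 2.10×192 + 13.05×44 + 8.53×102 + 7.86×66 = 403.2 + 574.2 + 870.06 + 518.76 = 2366.22
ΣP(Q2 2013)·Q(Q1 2013) = 2.10×190 + 13.05×47 + 8.53×87 + 7.86×82 = 399 + 613.35 + 742.11 + 644.52 = 2398.98
Index = 2366.22 / 2398.98 × 100 = 98.6344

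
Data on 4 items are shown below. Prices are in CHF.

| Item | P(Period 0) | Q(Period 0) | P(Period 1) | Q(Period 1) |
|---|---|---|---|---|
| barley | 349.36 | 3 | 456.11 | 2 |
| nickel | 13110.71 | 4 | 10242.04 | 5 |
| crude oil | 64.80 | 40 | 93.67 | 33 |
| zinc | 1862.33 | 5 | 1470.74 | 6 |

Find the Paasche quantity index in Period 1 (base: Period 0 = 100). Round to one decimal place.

Paasche quantity index uses current-period prices as weights.
ΣP(Period 1)·Q(Period 1) = 456.11×2 + 10242.04×5 + 93.67×33 + 1470.74×6 = 912.22 + 51210.2 + 3091.11 + 8824.44 = 64037.97
ΣP(Period 1)·Q(Period 0) = 456.11×3 + 10242.04×4 + 93.67×40 + 1470.74×5 = 1368.33 + 40968.16 + 3746.8 + 7353.7 = 53436.99
Index = 64037.97 / 53436.99 × 100 = 119.8383

119.8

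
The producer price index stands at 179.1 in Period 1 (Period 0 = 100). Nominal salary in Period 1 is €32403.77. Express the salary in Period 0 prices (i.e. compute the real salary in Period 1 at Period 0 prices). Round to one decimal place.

Real = Nominal ÷ (Index/100) = 32403.77 ÷ (179.1/100)
     = 32403.77 ÷ 1.791 = 18092.5572

18092.6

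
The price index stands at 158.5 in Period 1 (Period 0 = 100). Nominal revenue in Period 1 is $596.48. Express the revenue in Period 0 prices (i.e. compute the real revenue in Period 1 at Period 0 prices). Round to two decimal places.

Real = Nominal ÷ (Index/100) = 596.48 ÷ (158.5/100)
     = 596.48 ÷ 1.585 = 376.3281

376.33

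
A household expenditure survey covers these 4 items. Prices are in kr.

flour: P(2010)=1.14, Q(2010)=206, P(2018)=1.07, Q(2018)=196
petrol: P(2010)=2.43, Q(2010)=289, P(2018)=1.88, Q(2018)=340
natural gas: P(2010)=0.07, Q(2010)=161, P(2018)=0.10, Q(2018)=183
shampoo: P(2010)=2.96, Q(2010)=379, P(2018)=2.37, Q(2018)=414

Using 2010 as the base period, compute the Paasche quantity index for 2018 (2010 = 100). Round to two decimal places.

110.15

Paasche quantity index uses current-period prices as weights.
ΣP(2018)·Q(2018) = 1.07×196 + 1.88×340 + 0.10×183 + 2.37×414 = 209.72 + 639.2 + 18.3 + 981.18 = 1848.4
ΣP(2018)·Q(2010) = 1.07×206 + 1.88×289 + 0.10×161 + 2.37×379 = 220.42 + 543.32 + 16.1 + 898.23 = 1678.07
Index = 1848.4 / 1678.07 × 100 = 110.1504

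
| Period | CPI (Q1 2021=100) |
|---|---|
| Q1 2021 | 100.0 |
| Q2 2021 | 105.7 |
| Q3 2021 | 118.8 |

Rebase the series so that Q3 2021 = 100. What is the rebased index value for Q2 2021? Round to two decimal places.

Rebased(Q2 2021) = 105.7 / 118.8 × 100 = 88.9731

88.97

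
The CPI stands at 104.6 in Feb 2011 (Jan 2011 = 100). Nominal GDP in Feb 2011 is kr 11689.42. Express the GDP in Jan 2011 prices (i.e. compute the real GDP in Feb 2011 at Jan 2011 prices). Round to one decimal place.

11175.4

Real = Nominal ÷ (Index/100) = 11689.42 ÷ (104.6/100)
     = 11689.42 ÷ 1.046 = 11175.3537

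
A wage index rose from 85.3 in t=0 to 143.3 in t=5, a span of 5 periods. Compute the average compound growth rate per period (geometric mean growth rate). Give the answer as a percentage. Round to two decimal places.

Growth factor = (143.3/85.3)^(1/5) = (1.679953)^(1/5) = 1.109327
Growth rate = 1.109327 − 1 = 0.109327 = 10.9327%

10.93%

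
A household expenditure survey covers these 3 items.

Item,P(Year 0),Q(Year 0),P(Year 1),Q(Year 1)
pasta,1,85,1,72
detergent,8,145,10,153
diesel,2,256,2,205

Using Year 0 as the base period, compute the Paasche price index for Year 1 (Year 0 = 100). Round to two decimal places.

Paasche price index uses current-period quantities as weights.
ΣP(Year 1)·Q(Year 1) = 1×72 + 10×153 + 2×205 = 72 + 1530 + 410 = 2012
ΣP(Year 0)·Q(Year 1) = 1×72 + 8×153 + 2×205 = 72 + 1224 + 410 = 1706
Index = 2012 / 1706 × 100 = 117.9367

117.94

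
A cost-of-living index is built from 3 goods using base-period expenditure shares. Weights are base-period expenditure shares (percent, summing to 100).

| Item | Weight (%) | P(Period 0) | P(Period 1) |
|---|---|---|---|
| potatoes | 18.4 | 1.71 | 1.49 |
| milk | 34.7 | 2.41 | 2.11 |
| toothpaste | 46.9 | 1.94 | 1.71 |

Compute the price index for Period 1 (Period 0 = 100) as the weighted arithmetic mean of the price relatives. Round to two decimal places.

87.75

potatoes: 18.4 × (1.49/1.71) = 18.4 × 0.871345 = 16.0327
milk: 34.7 × (2.11/2.41) = 34.7 × 0.875519 = 30.3805
toothpaste: 46.9 × (1.71/1.94) = 46.9 × 0.881443 = 41.3397
Index = Σ wᵢ·(p₁ᵢ/p₀ᵢ) = 16.0327 + 30.3805 + 41.3397 = 87.7529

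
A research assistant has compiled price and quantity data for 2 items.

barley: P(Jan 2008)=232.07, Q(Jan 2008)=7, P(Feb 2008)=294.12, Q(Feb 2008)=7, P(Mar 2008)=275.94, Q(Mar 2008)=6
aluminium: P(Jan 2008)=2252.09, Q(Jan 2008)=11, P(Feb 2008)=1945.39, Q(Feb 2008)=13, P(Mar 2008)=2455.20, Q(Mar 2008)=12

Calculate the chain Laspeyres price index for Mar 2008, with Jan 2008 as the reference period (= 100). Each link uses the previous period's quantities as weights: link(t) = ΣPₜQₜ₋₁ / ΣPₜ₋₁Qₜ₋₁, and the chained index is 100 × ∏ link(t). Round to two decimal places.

109.99

Link Jan 2008→Feb 2008:
ΣP(Feb 2008)Q(Jan 2008) = 294.12×7 + 1945.39×11 = 2058.84 + 21399.29 = 23458.13
ΣP(Jan 2008)Q(Jan 2008) = 232.07×7 + 2252.09×11 = 1624.49 + 24772.99 = 26397.48
link = 23458.13/26397.48 = 0.888650
Link Feb 2008→Mar 2008:
ΣP(Mar 2008)Q(Feb 2008) = 275.94×7 + 2455.20×13 = 1931.58 + 31917.6 = 33849.18
ΣP(Feb 2008)Q(Feb 2008) = 294.12×7 + 1945.39×13 = 2058.84 + 25290.07 = 27348.91
link = 33849.18/27348.91 = 1.237679
Chained index = 100 × 0.888650 × 1.237679 = 109.9864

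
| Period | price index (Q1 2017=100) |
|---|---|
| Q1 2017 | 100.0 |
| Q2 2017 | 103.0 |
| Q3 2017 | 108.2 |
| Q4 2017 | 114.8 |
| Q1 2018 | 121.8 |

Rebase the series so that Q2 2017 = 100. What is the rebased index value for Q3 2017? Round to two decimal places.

105.05

Rebased(Q3 2017) = 108.2 / 103.0 × 100 = 105.0485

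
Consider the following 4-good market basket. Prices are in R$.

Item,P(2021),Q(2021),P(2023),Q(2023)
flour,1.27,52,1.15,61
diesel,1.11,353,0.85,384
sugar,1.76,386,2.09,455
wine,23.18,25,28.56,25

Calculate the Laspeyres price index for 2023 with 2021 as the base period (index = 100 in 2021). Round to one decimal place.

Laspeyres price index uses base-period quantities as weights.
ΣP(2023)·Q(2021) = 1.15×52 + 0.85×353 + 2.09×386 + 28.56×25 = 59.8 + 300.05 + 806.74 + 714 = 1880.59
ΣP(2021)·Q(2021) = 1.27×52 + 1.11×353 + 1.76×386 + 23.18×25 = 66.04 + 391.83 + 679.36 + 579.5 = 1716.73
Index = 1880.59 / 1716.73 × 100 = 109.5449

109.5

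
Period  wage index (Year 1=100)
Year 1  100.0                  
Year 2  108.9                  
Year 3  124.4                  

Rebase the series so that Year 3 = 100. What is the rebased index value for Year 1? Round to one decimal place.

Rebased(Year 1) = 100.0 / 124.4 × 100 = 80.3859

80.4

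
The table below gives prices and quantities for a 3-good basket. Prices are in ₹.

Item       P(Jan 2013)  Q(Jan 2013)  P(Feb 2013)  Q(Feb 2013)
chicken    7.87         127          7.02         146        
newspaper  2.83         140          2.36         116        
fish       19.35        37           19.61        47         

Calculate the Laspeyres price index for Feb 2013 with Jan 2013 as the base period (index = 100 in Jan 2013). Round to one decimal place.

92.2

Laspeyres price index uses base-period quantities as weights.
ΣP(Feb 2013)·Q(Jan 2013) = 7.02×127 + 2.36×140 + 19.61×37 = 891.54 + 330.4 + 725.57 = 1947.51
ΣP(Jan 2013)·Q(Jan 2013) = 7.87×127 + 2.83×140 + 19.35×37 = 999.49 + 396.2 + 715.95 = 2111.64
Index = 1947.51 / 2111.64 × 100 = 92.2274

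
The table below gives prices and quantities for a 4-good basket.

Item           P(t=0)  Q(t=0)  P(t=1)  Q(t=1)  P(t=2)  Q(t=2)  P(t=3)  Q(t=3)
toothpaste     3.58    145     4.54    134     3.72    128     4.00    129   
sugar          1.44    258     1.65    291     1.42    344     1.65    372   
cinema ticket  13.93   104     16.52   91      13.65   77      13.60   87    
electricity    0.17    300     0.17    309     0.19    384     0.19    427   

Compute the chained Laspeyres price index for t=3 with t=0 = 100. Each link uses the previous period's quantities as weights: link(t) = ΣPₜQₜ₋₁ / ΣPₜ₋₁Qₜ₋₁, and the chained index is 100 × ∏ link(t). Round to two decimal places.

105.18

Link t=0→t=1:
ΣP(t=1)Q(t=0) = 4.54×145 + 1.65×258 + 16.52×104 + 0.17×300 = 658.3 + 425.7 + 1718.08 + 51 = 2853.08
ΣP(t=0)Q(t=0) = 3.58×145 + 1.44×258 + 13.93×104 + 0.17×300 = 519.1 + 371.52 + 1448.72 + 51 = 2390.34
link = 2853.08/2390.34 = 1.193588
Link t=1→t=2:
ΣP(t=2)Q(t=1) = 3.72×134 + 1.42×291 + 13.65×91 + 0.19×309 = 498.48 + 413.22 + 1242.15 + 58.71 = 2212.56
ΣP(t=1)Q(t=1) = 4.54×134 + 1.65×291 + 16.52×91 + 0.17×309 = 608.36 + 480.15 + 1503.32 + 52.53 = 2644.36
link = 2212.56/2644.36 = 0.836709
Link t=2→t=3:
ΣP(t=3)Q(t=2) = 4.00×128 + 1.65×344 + 13.60×77 + 0.19×384 = 512 + 567.6 + 1047.2 + 72.96 = 2199.76
ΣP(t=2)Q(t=2) = 3.72×128 + 1.42×344 + 13.65×77 + 0.19×384 = 476.16 + 488.48 + 1051.05 + 72.96 = 2088.65
link = 2199.76/2088.65 = 1.053197
Chained index = 100 × 1.193588 × 0.836709 × 1.053197 = 105.1813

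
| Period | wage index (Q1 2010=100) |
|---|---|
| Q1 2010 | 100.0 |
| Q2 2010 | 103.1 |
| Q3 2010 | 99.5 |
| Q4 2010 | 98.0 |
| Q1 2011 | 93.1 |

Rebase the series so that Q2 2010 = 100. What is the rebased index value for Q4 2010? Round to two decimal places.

95.05

Rebased(Q4 2010) = 98.0 / 103.1 × 100 = 95.0533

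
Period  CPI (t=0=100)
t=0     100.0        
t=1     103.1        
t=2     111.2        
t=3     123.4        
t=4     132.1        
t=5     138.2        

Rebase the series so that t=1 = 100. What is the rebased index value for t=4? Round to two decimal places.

Rebased(t=4) = 132.1 / 103.1 × 100 = 128.1280

128.13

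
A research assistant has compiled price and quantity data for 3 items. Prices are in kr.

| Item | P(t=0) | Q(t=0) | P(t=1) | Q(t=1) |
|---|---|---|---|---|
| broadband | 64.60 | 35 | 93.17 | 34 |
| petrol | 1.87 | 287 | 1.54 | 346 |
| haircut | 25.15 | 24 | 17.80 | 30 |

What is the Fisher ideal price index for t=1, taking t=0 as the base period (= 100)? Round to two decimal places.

119.55

Laspeyres component (base-period weights):
ΣP(t=1)Q(t=0) = 93.17×35 + 1.54×287 + 17.80×24 = 3260.95 + 441.98 + 427.2 = 4130.13
ΣP(t=0)Q(t=0) = 64.60×35 + 1.87×287 + 25.15×24 = 2261 + 536.69 + 603.6 = 3401.29
L = 4130.13 / 3401.29 × 100 = 121.4283
Paasche component (current-period weights):
ΣP(t=1)Q(t=1) = 93.17×34 + 1.54×346 + 17.80×30 = 3167.78 + 532.84 + 534 = 4234.62
ΣP(t=0)Q(t=1) = 64.60×34 + 1.87×346 + 25.15×30 = 2196.4 + 647.02 + 754.5 = 3597.92
P = 4234.62 / 3597.92 × 100 = 117.6963
Fisher = √(L × P) = √(121.4283 × 117.6963) = 119.5478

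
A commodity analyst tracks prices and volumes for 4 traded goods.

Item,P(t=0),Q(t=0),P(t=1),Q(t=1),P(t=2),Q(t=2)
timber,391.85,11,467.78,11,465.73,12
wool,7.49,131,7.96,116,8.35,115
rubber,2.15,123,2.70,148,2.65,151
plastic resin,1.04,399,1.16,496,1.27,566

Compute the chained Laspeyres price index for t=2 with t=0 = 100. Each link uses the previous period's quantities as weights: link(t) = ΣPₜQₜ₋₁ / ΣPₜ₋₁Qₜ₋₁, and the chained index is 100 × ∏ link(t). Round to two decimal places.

118.11

Link t=0→t=1:
ΣP(t=1)Q(t=0) = 467.78×11 + 7.96×131 + 2.70×123 + 1.16×399 = 5145.58 + 1042.76 + 332.1 + 462.84 = 6983.28
ΣP(t=0)Q(t=0) = 391.85×11 + 7.49×131 + 2.15×123 + 1.04×399 = 4310.35 + 981.19 + 264.45 + 414.96 = 5970.95
link = 6983.28/5970.95 = 1.169543
Link t=1→t=2:
ΣP(t=2)Q(t=1) = 465.73×11 + 8.35×116 + 2.65×148 + 1.27×496 = 5123.03 + 968.6 + 392.2 + 629.92 = 7113.75
ΣP(t=1)Q(t=1) = 467.78×11 + 7.96×116 + 2.70×148 + 1.16×496 = 5145.58 + 923.36 + 399.6 + 575.36 = 7043.9
link = 7113.75/7043.9 = 1.009916
Chained index = 100 × 1.169543 × 1.009916 = 118.1140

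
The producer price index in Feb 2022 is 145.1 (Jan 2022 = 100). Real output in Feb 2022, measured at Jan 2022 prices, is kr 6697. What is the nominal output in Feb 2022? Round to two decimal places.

9717.35

Nominal = Real × (Index/100) = 6697 × (145.1/100)
        = 6697 × 1.451 = 9717.3470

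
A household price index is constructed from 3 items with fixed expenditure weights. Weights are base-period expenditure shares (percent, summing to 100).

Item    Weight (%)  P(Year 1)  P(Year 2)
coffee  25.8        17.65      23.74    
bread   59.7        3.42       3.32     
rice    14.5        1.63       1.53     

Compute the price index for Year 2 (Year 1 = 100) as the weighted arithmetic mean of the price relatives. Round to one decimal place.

coffee: 25.8 × (23.74/17.65) = 25.8 × 1.345042 = 34.7021
bread: 59.7 × (3.32/3.42) = 59.7 × 0.970760 = 57.9544
rice: 14.5 × (1.53/1.63) = 14.5 × 0.938650 = 13.6104
Index = Σ wᵢ·(p₁ᵢ/p₀ᵢ) = 34.7021 + 57.9544 + 13.6104 = 106.2669

106.3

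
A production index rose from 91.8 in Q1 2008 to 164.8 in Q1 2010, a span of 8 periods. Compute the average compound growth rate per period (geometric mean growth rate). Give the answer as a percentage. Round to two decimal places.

Growth factor = (164.8/91.8)^(1/8) = (1.795207)^(1/8) = 1.075881
Growth rate = 1.075881 − 1 = 0.075881 = 7.5881%

7.59%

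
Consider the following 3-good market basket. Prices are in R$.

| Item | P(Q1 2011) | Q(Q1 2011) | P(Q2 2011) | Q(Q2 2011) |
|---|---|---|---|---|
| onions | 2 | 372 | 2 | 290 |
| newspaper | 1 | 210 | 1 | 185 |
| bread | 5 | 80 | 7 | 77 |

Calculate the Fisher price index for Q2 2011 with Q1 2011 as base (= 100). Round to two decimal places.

112.60

Laspeyres component (base-period weights):
ΣP(Q2 2011)Q(Q1 2011) = 2×372 + 1×210 + 7×80 = 744 + 210 + 560 = 1514
ΣP(Q1 2011)Q(Q1 2011) = 2×372 + 1×210 + 5×80 = 744 + 210 + 400 = 1354
L = 1514 / 1354 × 100 = 111.8168
Paasche component (current-period weights):
ΣP(Q2 2011)Q(Q2 2011) = 2×290 + 1×185 + 7×77 = 580 + 185 + 539 = 1304
ΣP(Q1 2011)Q(Q2 2011) = 2×290 + 1×185 + 5×77 = 580 + 185 + 385 = 1150
P = 1304 / 1150 × 100 = 113.3913
Fisher = √(L × P) = √(111.8168 × 113.3913) = 112.6013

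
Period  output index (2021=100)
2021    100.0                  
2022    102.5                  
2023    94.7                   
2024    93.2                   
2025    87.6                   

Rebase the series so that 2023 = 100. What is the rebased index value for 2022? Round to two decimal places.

108.24

Rebased(2022) = 102.5 / 94.7 × 100 = 108.2365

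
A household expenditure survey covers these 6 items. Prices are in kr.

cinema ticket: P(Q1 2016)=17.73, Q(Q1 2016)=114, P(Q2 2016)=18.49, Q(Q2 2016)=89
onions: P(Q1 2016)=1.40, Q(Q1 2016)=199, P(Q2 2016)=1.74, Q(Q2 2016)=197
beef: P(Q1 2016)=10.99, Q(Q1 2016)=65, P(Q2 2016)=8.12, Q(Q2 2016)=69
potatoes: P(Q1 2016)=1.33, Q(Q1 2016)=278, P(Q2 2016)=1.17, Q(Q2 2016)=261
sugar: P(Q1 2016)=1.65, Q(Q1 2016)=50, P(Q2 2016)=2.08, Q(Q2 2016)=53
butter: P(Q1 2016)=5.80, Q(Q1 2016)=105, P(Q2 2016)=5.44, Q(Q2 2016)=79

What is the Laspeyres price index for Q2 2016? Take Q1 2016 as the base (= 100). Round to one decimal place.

Laspeyres price index uses base-period quantities as weights.
ΣP(Q2 2016)·Q(Q1 2016) = 18.49×114 + 1.74×199 + 8.12×65 + 1.17×278 + 2.08×50 + 5.44×105 = 2107.86 + 346.26 + 527.8 + 325.26 + 104 + 571.2 = 3982.38
ΣP(Q1 2016)·Q(Q1 2016) = 17.73×114 + 1.40×199 + 10.99×65 + 1.33×278 + 1.65×50 + 5.80×105 = 2021.22 + 278.6 + 714.35 + 369.74 + 82.5 + 609 = 4075.41
Index = 3982.38 / 4075.41 × 100 = 97.7173

97.7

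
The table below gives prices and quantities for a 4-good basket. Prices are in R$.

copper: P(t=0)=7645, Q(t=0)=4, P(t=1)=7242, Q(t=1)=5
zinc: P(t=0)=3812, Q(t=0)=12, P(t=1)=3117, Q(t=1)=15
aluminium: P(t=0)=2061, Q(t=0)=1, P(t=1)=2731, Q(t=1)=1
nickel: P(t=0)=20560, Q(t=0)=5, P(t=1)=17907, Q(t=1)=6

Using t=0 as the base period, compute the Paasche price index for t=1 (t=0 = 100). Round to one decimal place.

87.5

Paasche price index uses current-period quantities as weights.
ΣP(t=1)·Q(t=1) = 7242×5 + 3117×15 + 2731×1 + 17907×6 = 36210 + 46755 + 2731 + 107442 = 193138
ΣP(t=0)·Q(t=1) = 7645×5 + 3812×15 + 2061×1 + 20560×6 = 38225 + 57180 + 2061 + 123360 = 220826
Index = 193138 / 220826 × 100 = 87.4616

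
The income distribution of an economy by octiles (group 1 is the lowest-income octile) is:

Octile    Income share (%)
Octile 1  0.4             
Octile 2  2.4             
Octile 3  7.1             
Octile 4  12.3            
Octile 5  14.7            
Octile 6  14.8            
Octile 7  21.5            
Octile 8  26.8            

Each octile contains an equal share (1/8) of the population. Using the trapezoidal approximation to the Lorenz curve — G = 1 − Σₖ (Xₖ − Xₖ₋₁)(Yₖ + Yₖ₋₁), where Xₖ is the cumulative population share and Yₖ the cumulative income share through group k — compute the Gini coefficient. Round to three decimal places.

0.382

Cumulative income shares Yₖ: 0.0040, 0.0280, 0.0990, 0.2220, 0.3690, 0.5170, 0.7320, 1.0000
Σ (Xₖ−Xₖ₋₁)(Yₖ+Yₖ₋₁) = (1/8)(0.0040+0.0000) + (1/8)(0.0280+0.0040) + (1/8)(0.0990+0.0280) + (1/8)(0.2220+0.0990) + (1/8)(0.3690+0.2220) + (1/8)(0.5170+0.3690) + (1/8)(0.7320+0.5170) + (1/8)(1.0000+0.7320)
  = 0.0005 + 0.0040 + 0.0159 + 0.0401 + 0.0739 + 0.1108 + 0.1561 + 0.2165 = 0.6178
G = 1 − 0.6178 = 0.3822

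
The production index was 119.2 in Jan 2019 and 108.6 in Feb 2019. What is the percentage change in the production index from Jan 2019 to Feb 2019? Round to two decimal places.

Change = (108.6 − 119.2) / 119.2 × 100
       = -10.6 / 119.2 × 100 = -8.8926%

-8.89%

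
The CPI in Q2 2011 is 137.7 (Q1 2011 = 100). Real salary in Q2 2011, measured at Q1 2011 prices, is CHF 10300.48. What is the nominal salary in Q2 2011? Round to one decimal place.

14183.8

Nominal = Real × (Index/100) = 10300.48 × (137.7/100)
        = 10300.48 × 1.377 = 14183.7610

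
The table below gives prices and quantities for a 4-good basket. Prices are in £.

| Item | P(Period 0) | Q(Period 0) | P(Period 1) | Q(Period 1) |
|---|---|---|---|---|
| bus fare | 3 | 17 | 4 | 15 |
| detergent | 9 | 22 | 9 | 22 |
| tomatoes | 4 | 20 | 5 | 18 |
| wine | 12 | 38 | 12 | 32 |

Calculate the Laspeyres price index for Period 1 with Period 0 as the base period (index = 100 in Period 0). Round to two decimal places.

Laspeyres price index uses base-period quantities as weights.
ΣP(Period 1)·Q(Period 0) = 4×17 + 9×22 + 5×20 + 12×38 = 68 + 198 + 100 + 456 = 822
ΣP(Period 0)·Q(Period 0) = 3×17 + 9×22 + 4×20 + 12×38 = 51 + 198 + 80 + 456 = 785
Index = 822 / 785 × 100 = 104.7134

104.71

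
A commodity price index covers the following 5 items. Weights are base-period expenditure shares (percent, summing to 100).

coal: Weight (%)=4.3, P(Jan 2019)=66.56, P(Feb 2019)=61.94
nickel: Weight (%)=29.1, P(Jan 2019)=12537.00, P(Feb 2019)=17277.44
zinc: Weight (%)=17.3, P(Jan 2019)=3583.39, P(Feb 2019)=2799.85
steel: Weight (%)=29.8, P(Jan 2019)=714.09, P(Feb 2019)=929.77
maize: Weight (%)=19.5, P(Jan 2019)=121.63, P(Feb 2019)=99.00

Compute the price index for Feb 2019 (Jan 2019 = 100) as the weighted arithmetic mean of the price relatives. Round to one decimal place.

coal: 4.3 × (61.94/66.56) = 4.3 × 0.930589 = 4.0015
nickel: 29.1 × (17277.44/12537.00) = 29.1 × 1.378116 = 40.1032
zinc: 17.3 × (2799.85/3583.39) = 17.3 × 0.781341 = 13.5172
steel: 29.8 × (929.77/714.09) = 29.8 × 1.302035 = 38.8006
maize: 19.5 × (99.00/121.63) = 19.5 × 0.813944 = 15.8719
Index = Σ wᵢ·(p₁ᵢ/p₀ᵢ) = 4.0015 + 40.1032 + 13.5172 + 38.8006 + 15.8719 = 112.2945

112.3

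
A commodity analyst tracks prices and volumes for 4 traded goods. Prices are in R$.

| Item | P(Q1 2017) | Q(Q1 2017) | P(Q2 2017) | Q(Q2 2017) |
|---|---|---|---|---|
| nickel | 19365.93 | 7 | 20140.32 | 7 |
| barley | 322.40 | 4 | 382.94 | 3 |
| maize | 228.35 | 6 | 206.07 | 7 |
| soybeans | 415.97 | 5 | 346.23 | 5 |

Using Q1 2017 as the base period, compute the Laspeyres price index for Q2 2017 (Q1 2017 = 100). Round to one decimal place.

Laspeyres price index uses base-period quantities as weights.
ΣP(Q2 2017)·Q(Q1 2017) = 20140.32×7 + 382.94×4 + 206.07×6 + 346.23×5 = 140982.24 + 1531.76 + 1236.42 + 1731.15 = 145481.57
ΣP(Q1 2017)·Q(Q1 2017) = 19365.93×7 + 322.40×4 + 228.35×6 + 415.97×5 = 135561.51 + 1289.6 + 1370.1 + 2079.85 = 140301.06
Index = 145481.57 / 140301.06 × 100 = 103.6924

103.7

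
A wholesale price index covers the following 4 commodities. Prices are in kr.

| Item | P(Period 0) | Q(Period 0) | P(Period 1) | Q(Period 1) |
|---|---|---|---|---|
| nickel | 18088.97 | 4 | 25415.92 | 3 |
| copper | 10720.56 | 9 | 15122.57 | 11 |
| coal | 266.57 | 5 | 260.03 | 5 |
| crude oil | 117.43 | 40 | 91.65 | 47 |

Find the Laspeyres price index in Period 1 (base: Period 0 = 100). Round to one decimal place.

Laspeyres price index uses base-period quantities as weights.
ΣP(Period 1)·Q(Period 0) = 25415.92×4 + 15122.57×9 + 260.03×5 + 91.65×40 = 101663.68 + 136103.13 + 1300.15 + 3666 = 242732.96
ΣP(Period 0)·Q(Period 0) = 18088.97×4 + 10720.56×9 + 266.57×5 + 117.43×40 = 72355.88 + 96485.04 + 1332.85 + 4697.2 = 174870.97
Index = 242732.96 / 174870.97 × 100 = 138.8069

138.8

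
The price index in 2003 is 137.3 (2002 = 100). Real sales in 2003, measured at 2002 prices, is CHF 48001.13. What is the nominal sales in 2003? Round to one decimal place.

65905.6

Nominal = Real × (Index/100) = 48001.13 × (137.3/100)
        = 48001.13 × 1.373 = 65905.5515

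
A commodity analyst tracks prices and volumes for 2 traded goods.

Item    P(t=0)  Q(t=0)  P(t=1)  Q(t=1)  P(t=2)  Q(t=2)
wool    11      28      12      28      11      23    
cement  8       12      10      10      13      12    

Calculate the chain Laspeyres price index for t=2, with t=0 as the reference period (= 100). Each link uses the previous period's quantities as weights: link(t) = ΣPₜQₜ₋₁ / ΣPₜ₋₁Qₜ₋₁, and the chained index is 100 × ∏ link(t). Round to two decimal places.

Link t=0→t=1:
ΣP(t=1)Q(t=0) = 12×28 + 10×12 = 336 + 120 = 456
ΣP(t=0)Q(t=0) = 11×28 + 8×12 = 308 + 96 = 404
link = 456/404 = 1.128713
Link t=1→t=2:
ΣP(t=2)Q(t=1) = 11×28 + 13×10 = 308 + 130 = 438
ΣP(t=1)Q(t=1) = 12×28 + 10×10 = 336 + 100 = 436
link = 438/436 = 1.004587
Chained index = 100 × 1.128713 × 1.004587 = 113.3890

113.39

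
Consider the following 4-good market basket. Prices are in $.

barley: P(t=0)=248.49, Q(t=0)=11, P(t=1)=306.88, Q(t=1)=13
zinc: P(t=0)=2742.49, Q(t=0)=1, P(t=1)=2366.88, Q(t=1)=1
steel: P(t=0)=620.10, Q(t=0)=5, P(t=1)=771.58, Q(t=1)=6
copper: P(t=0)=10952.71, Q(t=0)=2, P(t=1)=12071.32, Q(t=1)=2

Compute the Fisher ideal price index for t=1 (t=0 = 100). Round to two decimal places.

110.93

Laspeyres component (base-period weights):
ΣP(t=1)Q(t=0) = 306.88×11 + 2366.88×1 + 771.58×5 + 12071.32×2 = 3375.68 + 2366.88 + 3857.9 + 24142.64 = 33743.1
ΣP(t=0)Q(t=0) = 248.49×11 + 2742.49×1 + 620.10×5 + 10952.71×2 = 2733.39 + 2742.49 + 3100.5 + 21905.42 = 30481.8
L = 33743.1 / 30481.8 × 100 = 110.6992
Paasche component (current-period weights):
ΣP(t=1)Q(t=1) = 306.88×13 + 2366.88×1 + 771.58×6 + 12071.32×2 = 3989.44 + 2366.88 + 4629.48 + 24142.64 = 35128.44
ΣP(t=0)Q(t=1) = 248.49×13 + 2742.49×1 + 620.10×6 + 10952.71×2 = 3230.37 + 2742.49 + 3720.6 + 21905.42 = 31598.88
P = 35128.44 / 31598.88 × 100 = 111.1699
Fisher = √(L × P) = √(110.6992 × 111.1699) = 110.9343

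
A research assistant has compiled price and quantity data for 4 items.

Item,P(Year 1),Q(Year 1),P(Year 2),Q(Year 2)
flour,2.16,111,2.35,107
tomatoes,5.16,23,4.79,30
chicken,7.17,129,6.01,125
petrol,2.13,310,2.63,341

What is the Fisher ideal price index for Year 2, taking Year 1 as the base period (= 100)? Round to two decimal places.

101.33

Laspeyres component (base-period weights):
ΣP(Year 2)Q(Year 1) = 2.35×111 + 4.79×23 + 6.01×129 + 2.63×310 = 260.85 + 110.17 + 775.29 + 815.3 = 1961.61
ΣP(Year 1)Q(Year 1) = 2.16×111 + 5.16×23 + 7.17×129 + 2.13×310 = 239.76 + 118.68 + 924.93 + 660.3 = 1943.67
L = 1961.61 / 1943.67 × 100 = 100.9230
Paasche component (current-period weights):
ΣP(Year 2)Q(Year 2) = 2.35×107 + 4.79×30 + 6.01×125 + 2.63×341 = 251.45 + 143.7 + 751.25 + 896.83 = 2043.23
ΣP(Year 1)Q(Year 2) = 2.16×107 + 5.16×30 + 7.17×125 + 2.13×341 = 231.12 + 154.8 + 896.25 + 726.33 = 2008.5
P = 2043.23 / 2008.5 × 100 = 101.7292
Fisher = √(L × P) = √(100.9230 × 101.7292) = 101.3253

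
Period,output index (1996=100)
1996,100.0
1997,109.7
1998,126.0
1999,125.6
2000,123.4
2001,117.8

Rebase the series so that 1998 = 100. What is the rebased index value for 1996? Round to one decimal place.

Rebased(1996) = 100.0 / 126.0 × 100 = 79.3651

79.4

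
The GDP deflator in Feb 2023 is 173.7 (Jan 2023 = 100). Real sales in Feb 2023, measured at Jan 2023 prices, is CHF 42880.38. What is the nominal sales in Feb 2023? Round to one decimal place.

74483.2

Nominal = Real × (Index/100) = 42880.38 × (173.7/100)
        = 42880.38 × 1.737 = 74483.2201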